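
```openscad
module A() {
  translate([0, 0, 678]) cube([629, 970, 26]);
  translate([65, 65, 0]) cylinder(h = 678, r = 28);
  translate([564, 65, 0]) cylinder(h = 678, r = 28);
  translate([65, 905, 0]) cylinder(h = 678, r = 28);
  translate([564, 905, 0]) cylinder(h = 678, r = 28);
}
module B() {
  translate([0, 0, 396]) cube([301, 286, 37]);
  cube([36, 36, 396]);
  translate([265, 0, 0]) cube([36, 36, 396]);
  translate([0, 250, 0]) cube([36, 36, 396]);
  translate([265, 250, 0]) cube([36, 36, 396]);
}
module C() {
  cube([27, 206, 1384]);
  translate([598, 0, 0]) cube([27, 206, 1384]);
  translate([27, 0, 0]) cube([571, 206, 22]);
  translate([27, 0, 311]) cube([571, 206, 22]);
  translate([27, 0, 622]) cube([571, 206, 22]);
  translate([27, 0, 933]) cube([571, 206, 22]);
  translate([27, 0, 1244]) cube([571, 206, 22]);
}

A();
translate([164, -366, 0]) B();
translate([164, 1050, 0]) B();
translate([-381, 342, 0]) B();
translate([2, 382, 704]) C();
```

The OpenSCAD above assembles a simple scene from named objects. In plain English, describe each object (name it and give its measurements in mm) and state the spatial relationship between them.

A is a table with a 629×970 mm rectangular top, 26 mm thick, top surface at z = 704 mm, supported by four round legs of 56 mm diameter, each leg's bounding box inset 37 mm from the nearest pair of top edges, running from the floor.

B is a four-legged stool. The seat is a 301×286×37 mm slab whose top surface is at z = 433 mm; four square legs, each 36×36 mm in cross-section, run from the floor (z = 0) to the underside of the seat, each flush with a corner of the seat.

C is a bookshelf 625 mm wide overall, 206 mm deep and 1384 mm tall. The two sides are 27 mm thick vertical panels. 5 horizontal shelves of 22 mm thickness span between the inner faces of the sides; the lowest shelf sits on the floor and shelves are stacked with a clear vertical gap of 289 mm between each pair.

Three stools sit around the table at the −y, +y, −x sides. The bookshelf is on top of the table, centred.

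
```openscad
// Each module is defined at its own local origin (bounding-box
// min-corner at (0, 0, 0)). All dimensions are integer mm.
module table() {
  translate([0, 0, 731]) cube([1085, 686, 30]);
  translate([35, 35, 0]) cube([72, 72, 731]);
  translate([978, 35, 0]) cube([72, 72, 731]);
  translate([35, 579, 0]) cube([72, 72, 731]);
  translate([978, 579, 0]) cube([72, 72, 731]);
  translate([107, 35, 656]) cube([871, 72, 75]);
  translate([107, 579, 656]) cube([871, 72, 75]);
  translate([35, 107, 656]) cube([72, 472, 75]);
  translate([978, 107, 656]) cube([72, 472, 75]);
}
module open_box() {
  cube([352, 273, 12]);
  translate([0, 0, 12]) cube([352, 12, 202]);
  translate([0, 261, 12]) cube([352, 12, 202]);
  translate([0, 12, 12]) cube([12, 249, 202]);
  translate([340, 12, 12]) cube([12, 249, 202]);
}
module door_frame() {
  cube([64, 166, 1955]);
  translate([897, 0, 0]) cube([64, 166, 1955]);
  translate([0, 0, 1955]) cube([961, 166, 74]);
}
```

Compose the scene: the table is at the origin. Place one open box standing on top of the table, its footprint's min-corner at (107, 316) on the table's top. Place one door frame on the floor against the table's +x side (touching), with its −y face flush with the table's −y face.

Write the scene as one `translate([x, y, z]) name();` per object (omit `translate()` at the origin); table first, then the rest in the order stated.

table();
translate([107, 316, 761]) open_box();
translate([1085, 0, 0]) door_frame();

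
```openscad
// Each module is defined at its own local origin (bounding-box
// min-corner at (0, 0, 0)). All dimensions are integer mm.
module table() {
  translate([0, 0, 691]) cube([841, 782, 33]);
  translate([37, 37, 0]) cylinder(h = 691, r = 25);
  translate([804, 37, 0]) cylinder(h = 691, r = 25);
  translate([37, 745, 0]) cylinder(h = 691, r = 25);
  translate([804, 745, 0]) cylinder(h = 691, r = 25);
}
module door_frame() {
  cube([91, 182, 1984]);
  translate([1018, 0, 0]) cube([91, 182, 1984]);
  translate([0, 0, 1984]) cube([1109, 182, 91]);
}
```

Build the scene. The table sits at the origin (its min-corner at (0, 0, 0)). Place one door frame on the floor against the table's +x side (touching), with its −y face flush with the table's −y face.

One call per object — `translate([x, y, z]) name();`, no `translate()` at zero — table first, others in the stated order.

table();
translate([841, 0, 0]) door_frame();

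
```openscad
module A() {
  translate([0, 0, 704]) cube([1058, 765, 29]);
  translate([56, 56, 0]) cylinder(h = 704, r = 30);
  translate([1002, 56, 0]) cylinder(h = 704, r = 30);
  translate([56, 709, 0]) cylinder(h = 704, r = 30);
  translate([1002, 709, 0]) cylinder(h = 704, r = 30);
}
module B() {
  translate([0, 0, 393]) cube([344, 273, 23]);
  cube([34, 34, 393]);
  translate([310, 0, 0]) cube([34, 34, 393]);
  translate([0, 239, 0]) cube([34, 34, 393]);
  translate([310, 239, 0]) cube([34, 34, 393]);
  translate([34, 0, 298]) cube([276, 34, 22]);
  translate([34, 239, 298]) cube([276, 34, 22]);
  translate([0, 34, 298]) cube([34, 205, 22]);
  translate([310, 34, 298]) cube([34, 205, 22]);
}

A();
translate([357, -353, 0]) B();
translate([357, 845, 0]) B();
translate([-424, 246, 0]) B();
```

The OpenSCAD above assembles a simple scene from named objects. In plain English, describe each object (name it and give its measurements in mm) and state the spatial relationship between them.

A is a table with a 1058×765 mm rectangular top, 29 mm thick, top surface at z = 733 mm, supported by four round legs of 60 mm diameter, each leg's bounding box inset 26 mm from the nearest pair of top edges, running from the floor.

B is a four-legged stool. The seat is 344×273 mm, 23 mm thick, top at z = 416 mm. It stands on four square legs, each 34×34 mm in cross-section, from z = 0 to the seat underside, each flush with a corner of the seat. Four stretchers, 34 mm wide and 22 mm tall, connect adjacent legs with their undersides at z = 298 mm, each running between the inner faces of the legs it joins and aligned with the legs' outer faces on the other axis.

Three stools sit around the table at the −y, +y, −x sides.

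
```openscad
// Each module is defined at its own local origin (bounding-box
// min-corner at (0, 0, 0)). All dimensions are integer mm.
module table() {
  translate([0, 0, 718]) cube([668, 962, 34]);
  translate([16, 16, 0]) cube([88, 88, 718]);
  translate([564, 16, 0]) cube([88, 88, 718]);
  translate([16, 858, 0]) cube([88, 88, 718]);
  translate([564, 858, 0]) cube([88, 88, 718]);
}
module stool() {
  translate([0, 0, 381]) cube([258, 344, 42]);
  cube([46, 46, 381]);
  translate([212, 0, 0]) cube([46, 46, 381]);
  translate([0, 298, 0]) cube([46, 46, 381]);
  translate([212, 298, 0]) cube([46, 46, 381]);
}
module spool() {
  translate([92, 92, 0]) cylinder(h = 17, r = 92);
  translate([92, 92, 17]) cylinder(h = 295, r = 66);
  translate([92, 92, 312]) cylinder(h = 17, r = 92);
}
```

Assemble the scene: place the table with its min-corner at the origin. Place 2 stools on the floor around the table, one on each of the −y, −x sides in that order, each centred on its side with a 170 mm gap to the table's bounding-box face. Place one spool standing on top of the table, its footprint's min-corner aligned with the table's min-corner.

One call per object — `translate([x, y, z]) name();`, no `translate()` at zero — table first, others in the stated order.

table();
translate([205, -514, 0]) stool();
translate([-428, 309, 0]) stool();
translate([0, 0, 752]) spool();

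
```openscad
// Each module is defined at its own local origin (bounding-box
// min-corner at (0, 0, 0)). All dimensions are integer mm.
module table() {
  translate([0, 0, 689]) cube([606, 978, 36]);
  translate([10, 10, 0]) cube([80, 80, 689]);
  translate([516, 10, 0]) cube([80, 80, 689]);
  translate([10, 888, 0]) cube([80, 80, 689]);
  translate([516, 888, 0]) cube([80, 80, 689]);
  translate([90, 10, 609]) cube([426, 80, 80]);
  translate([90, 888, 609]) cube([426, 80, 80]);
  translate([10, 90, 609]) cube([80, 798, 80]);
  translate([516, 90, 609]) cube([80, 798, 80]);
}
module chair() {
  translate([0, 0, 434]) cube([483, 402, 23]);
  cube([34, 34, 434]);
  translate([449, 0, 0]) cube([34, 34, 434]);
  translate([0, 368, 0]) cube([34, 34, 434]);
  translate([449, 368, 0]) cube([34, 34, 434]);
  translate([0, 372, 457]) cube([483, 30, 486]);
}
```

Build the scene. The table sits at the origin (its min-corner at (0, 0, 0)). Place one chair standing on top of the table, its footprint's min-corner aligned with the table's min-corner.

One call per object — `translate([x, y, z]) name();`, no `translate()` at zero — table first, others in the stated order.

table();
translate([0, 0, 725]) chair();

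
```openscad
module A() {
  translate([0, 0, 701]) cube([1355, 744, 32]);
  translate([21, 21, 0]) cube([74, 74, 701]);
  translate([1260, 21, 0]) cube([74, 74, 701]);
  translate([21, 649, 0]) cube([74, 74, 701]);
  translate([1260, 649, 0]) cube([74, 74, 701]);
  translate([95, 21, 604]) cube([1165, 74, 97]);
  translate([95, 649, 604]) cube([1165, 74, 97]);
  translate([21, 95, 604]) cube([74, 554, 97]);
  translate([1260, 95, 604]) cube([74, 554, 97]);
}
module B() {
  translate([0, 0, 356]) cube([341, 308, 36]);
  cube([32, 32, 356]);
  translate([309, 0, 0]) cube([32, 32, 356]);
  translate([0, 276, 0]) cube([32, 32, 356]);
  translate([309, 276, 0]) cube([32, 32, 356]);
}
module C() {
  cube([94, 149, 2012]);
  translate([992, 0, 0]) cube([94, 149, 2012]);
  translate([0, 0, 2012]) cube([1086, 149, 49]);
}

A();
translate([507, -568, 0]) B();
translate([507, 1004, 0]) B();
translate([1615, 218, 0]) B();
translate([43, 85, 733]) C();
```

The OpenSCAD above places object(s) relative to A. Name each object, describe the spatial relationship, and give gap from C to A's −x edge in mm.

The door frame's min-x is at 43; the table's min-x is 0; gap = 43 mm.

A is a table. B is a stool. C is a door frame. Three stools sit around the table at the −y, +y, +x sides. The door frame is on top of the table. The gap from the door frame to the table's −x edge is 43 mm.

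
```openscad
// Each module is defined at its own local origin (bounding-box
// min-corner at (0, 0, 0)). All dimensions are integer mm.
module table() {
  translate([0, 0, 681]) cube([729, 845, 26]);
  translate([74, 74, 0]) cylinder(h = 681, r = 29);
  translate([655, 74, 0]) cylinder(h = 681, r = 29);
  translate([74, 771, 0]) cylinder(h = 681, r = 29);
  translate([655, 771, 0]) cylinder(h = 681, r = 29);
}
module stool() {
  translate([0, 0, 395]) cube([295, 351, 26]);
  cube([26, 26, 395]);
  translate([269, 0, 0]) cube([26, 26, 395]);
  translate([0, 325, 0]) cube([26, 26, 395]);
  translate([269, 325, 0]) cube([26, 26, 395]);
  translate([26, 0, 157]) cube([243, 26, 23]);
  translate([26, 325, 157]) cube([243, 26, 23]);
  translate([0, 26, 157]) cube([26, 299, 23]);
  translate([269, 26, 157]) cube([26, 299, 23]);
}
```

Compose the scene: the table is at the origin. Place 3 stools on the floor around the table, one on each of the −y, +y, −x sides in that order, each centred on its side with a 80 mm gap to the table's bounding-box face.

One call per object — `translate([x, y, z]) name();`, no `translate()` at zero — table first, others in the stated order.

table();
translate([217, -431, 0]) stool();
translate([217, 925, 0]) stool();
translate([-375, 247, 0]) stool();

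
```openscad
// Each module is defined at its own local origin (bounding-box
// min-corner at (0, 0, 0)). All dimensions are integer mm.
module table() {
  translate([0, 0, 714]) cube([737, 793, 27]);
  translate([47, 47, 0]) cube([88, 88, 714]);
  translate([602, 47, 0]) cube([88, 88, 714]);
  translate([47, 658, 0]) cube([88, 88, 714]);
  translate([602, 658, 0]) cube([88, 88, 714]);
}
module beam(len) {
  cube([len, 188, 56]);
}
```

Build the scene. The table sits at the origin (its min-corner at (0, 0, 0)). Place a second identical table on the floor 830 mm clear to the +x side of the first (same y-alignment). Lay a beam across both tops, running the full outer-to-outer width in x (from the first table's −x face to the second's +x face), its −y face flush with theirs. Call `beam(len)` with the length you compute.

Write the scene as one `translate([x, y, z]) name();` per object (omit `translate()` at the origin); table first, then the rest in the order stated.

table();
translate([1567, 0, 0]) table();
translate([0, 0, 741]) beam(2304);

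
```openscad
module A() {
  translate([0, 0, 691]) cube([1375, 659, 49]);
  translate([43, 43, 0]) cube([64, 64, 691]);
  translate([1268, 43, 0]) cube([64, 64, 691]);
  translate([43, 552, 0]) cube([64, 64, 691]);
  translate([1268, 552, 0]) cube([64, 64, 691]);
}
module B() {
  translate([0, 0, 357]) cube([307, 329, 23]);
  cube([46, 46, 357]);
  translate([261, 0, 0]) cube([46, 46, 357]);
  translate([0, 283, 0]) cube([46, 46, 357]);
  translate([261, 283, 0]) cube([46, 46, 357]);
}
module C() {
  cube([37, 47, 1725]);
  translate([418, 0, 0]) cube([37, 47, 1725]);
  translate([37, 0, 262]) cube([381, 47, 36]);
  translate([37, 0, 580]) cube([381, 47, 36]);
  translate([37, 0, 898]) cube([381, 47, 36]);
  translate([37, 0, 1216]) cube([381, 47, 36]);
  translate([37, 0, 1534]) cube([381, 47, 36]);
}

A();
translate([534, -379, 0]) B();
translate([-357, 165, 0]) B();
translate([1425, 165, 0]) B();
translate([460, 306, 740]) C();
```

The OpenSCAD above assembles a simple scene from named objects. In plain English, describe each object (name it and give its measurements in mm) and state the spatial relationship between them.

A is a table: top 1375 mm (x) × 659 mm (y), 49 mm thick, upper face at z = 740 mm, on four 64×64 mm square legs, each inset 43 mm from the nearest pair of top edges, running from z = 0 to the bottom of the top.

B is a four-legged stool. The seat is a 307×329×23 mm slab whose top surface is at z = 380 mm; four square legs, each 46×46 mm in cross-section, run from the floor (z = 0) to the underside of the seat, each flush with a corner of the seat.

C is a straight ladder. Two 37×47 mm vertical rails, 1725 mm tall, stand 455 mm apart (outside-to-outside) with their front faces coplanar on the −y side. 5 rungs, each 47 mm deep and 36 mm tall, span between the inner faces of the rails, front faces flush with the rails. The lowest rung's underside is at z = 262 mm and rungs are spaced 318 mm apart (underside to underside).

Three stools sit around the table at the −y, −x, +x sides. The ladder is on top of the table, centred.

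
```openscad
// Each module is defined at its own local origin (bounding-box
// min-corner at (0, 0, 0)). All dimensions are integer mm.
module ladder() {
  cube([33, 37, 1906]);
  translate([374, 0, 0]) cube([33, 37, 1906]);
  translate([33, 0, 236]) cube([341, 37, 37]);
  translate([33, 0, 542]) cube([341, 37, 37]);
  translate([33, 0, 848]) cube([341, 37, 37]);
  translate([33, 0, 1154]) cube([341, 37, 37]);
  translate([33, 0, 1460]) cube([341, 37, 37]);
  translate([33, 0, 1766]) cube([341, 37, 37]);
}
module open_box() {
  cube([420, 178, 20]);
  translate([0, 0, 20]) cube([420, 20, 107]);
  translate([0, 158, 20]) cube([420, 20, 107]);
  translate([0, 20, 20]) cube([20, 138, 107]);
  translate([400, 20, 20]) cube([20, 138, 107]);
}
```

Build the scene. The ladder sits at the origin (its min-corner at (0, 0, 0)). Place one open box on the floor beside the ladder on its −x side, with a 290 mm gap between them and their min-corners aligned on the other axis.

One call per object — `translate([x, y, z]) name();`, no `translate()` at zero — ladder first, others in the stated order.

ladder();
translate([-710, 0, 0]) open_box();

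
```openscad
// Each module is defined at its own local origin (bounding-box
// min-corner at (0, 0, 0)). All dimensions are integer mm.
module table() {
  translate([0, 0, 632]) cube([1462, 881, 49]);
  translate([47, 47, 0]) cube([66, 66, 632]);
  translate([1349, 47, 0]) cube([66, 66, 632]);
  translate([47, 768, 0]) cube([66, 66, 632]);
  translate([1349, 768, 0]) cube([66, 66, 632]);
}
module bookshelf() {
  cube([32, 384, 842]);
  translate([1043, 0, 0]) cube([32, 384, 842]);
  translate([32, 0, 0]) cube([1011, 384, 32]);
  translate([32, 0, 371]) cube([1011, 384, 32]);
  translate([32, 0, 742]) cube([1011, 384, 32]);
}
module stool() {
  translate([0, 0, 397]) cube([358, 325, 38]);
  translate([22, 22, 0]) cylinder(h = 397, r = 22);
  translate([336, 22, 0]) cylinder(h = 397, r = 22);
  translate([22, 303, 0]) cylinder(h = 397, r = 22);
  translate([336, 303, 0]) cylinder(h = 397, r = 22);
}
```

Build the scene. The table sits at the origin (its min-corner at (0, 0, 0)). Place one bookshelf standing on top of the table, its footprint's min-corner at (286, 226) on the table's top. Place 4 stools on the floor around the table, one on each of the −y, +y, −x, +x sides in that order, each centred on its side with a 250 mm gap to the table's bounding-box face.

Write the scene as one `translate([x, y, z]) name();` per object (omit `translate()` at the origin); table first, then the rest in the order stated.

table();
translate([286, 226, 681]) bookshelf();
translate([552, -575, 0]) stool();
translate([552, 1131, 0]) stool();
translate([-608, 278, 0]) stool();
translate([1712, 278, 0]) stool();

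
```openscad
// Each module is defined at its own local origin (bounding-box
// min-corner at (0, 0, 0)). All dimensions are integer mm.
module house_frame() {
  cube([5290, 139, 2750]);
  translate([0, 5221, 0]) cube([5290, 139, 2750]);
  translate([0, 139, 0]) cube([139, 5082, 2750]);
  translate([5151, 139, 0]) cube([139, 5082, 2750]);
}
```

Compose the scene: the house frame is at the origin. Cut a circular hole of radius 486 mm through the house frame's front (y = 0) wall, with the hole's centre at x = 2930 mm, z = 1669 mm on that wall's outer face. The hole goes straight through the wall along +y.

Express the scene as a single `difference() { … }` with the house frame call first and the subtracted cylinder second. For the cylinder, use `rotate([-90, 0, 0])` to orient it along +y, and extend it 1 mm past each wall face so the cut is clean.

difference() {
  house_frame();
  translate([2930, -1, 1669]) rotate([-90, 0, 0]) cylinder(h = 141, r = 486);
}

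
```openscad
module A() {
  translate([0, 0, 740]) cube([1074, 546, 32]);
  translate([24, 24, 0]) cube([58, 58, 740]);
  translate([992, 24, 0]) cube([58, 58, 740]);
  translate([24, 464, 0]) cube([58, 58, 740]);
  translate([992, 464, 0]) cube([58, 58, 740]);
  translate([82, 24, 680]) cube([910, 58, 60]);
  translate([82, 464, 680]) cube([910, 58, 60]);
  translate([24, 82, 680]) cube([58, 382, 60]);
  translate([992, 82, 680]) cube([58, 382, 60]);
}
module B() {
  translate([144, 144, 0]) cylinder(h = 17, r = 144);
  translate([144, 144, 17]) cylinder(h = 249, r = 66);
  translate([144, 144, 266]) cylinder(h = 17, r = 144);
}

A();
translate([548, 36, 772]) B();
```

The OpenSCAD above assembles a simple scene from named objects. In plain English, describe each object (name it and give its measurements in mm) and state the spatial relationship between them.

A is a table: top 1074 mm (x) × 546 mm (y), 32 mm thick, upper face at z = 772 mm, on four 58×58 mm square legs, each inset 24 mm from the nearest pair of top edges, running from z = 0 to the bottom of the top. Four apron rails, 58 mm thick and 60 mm tall, run between adjacent legs with their top edges flush with the underside of the top and their outer faces flush with the legs' outer faces.

B is a spool: two coaxial disc flanges of radius 144 mm and thickness 17 mm, joined by a core cylinder of radius 66 mm and height 249 mm. The lower flange rests on z = 0 and the three cylinders share a vertical axis.

The spool is on top of the table.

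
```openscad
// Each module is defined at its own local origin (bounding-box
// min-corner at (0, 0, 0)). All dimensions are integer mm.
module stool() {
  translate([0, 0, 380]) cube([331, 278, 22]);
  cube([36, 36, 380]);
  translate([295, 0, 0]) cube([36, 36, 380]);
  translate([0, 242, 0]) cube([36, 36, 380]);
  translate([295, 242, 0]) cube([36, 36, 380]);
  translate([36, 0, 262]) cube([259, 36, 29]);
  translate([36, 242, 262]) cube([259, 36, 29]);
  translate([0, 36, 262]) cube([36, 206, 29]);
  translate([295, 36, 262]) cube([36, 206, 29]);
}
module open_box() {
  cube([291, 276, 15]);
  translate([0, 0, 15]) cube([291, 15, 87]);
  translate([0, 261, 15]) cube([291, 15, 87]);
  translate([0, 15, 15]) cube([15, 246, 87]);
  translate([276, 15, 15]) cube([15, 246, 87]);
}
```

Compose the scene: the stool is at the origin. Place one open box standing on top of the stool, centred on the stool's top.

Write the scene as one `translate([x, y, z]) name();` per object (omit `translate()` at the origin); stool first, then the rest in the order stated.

stool();
translate([20, 1, 402]) open_box();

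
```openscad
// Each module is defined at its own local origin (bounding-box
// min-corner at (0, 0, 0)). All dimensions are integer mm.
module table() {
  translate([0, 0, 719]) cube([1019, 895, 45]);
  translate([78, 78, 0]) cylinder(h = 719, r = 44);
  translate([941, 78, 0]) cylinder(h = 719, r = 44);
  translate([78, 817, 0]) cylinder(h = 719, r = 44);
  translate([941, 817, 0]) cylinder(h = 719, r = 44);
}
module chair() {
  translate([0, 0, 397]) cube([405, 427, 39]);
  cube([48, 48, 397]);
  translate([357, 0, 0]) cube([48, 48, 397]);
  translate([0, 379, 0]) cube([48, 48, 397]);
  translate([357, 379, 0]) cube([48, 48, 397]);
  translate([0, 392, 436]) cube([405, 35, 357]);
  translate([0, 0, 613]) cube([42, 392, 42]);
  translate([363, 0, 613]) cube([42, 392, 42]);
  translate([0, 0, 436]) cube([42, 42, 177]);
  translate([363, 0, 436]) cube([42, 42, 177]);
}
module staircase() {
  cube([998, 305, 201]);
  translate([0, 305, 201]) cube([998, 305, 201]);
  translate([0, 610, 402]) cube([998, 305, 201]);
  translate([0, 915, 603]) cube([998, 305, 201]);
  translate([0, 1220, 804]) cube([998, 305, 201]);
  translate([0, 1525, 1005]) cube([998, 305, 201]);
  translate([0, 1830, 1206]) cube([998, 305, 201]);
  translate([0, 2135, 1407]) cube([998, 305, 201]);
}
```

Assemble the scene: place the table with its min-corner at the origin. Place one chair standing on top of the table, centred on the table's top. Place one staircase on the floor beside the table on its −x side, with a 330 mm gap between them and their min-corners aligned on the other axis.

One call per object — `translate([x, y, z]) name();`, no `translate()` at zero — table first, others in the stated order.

table();
translate([307, 234, 764]) chair();
translate([-1328, 0, 0]) staircase();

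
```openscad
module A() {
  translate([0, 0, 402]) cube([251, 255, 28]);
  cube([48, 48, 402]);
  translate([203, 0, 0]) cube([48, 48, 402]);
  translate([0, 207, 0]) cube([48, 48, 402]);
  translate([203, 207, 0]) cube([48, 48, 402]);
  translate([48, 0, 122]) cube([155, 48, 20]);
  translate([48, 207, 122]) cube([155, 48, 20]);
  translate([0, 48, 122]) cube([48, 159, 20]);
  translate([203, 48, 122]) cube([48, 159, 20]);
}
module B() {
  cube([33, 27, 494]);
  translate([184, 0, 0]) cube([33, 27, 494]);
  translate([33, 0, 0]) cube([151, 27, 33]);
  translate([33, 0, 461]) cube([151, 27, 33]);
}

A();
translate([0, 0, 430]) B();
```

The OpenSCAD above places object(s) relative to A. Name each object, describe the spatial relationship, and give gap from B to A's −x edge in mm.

The picture frame's min-x is at 0; the stool's min-x is 0; gap = 0 mm.

A is a stool. B is a picture frame. The picture frame is on top of the stool. The gap from the picture frame to the stool's −x edge is 0 mm.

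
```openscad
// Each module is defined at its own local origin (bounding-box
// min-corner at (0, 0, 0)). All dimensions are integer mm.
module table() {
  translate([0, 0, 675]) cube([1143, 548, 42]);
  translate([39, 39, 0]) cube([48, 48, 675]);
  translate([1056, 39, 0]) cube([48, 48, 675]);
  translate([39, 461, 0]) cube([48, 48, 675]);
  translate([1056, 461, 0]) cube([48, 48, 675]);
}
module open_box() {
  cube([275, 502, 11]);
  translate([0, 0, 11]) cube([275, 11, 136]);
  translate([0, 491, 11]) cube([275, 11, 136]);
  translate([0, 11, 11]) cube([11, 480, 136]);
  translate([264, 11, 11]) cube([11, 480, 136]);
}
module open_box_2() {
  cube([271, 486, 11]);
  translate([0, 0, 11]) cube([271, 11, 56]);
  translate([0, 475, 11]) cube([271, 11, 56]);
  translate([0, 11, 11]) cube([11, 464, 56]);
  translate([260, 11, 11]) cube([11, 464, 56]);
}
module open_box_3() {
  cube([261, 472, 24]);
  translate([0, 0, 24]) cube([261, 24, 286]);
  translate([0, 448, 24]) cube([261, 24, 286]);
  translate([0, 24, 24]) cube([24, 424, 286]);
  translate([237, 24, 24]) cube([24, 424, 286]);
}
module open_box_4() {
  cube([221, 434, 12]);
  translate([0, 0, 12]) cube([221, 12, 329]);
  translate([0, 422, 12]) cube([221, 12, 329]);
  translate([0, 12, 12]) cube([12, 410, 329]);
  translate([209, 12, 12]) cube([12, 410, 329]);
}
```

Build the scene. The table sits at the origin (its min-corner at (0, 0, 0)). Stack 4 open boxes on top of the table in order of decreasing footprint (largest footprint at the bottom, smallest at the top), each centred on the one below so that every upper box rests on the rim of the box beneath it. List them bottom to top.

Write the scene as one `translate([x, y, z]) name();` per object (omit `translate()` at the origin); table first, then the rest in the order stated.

table();
translate([434, 23, 717]) open_box();
translate([436, 31, 864]) open_box_2();
translate([441, 38, 931]) open_box_3();
translate([461, 57, 1241]) open_box_4();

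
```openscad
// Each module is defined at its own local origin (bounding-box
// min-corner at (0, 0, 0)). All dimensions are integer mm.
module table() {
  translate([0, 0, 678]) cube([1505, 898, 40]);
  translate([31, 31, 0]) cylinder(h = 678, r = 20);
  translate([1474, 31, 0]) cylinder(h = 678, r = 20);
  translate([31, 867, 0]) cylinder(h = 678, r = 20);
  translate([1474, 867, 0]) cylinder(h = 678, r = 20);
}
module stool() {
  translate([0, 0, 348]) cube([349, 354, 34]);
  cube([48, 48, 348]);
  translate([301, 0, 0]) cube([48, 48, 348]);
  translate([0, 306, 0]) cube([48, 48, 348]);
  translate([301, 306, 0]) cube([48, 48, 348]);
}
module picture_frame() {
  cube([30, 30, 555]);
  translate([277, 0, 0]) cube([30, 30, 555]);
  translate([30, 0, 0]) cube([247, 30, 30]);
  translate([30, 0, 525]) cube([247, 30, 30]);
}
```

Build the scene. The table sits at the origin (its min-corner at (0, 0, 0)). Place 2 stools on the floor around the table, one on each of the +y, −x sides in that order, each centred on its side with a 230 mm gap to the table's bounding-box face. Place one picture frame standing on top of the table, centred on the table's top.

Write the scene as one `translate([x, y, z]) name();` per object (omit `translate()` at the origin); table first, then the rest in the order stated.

table();
translate([578, 1128, 0]) stool();
translate([-579, 272, 0]) stool();
translate([599, 434, 718]) picture_frame();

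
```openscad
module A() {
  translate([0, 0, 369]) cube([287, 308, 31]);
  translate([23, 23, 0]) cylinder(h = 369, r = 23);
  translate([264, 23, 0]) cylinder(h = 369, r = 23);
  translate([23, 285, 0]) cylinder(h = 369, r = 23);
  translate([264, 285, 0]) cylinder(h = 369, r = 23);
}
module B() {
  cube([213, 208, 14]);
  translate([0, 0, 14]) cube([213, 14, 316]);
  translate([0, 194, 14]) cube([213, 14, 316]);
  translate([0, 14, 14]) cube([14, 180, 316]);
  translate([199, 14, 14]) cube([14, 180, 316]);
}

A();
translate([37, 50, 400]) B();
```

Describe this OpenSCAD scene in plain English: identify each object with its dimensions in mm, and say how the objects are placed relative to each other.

A is a four-legged stool. The seat is a 287×308×31 mm slab whose top surface is at z = 400 mm; four round legs, each 46 mm in diameter, run from the floor (z = 0) to the underside of the seat, each leg's axis is inset half a diameter from the nearest pair of seat edges (so the leg's bounding box is flush with the corner).

B is an open-topped rectangular box: outside dimensions 213×208×330 mm, with a uniform wall and base thickness of 14 mm. The base is a full 213×208 slab on the floor; four walls sit on top of the base. The front and back walls (the −y and +y sides) span the full width; the two side walls fit between them.

The open box is on top of the stool, centred.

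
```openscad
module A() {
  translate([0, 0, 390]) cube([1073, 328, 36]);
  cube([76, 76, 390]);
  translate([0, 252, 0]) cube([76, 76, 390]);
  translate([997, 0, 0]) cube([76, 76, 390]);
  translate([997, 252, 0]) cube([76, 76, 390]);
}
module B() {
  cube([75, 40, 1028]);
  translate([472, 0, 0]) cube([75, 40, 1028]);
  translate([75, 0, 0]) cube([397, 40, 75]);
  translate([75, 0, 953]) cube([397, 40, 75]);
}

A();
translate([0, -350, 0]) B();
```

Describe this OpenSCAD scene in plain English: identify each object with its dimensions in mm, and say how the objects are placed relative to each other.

A is a long wooden bench with a 1073 mm (x) × 328 mm (y) seat, 36 mm thick, its top surface 426 mm above the floor. Four 76 mm square legs at the seat corners, flush with the edges, run from z = 0 to the seat underside.

B is a rectangular picture frame lying in the x–z plane (depth along y). The opening is 397 mm wide (x) by 878 mm tall (z), surrounded by a border 75 mm wide on all four sides. The frame is 40 mm deep and is made of two full-height vertical stiles with two horizontal rails fitted between them.

The picture frame is on the floor beside the bench on its −y side.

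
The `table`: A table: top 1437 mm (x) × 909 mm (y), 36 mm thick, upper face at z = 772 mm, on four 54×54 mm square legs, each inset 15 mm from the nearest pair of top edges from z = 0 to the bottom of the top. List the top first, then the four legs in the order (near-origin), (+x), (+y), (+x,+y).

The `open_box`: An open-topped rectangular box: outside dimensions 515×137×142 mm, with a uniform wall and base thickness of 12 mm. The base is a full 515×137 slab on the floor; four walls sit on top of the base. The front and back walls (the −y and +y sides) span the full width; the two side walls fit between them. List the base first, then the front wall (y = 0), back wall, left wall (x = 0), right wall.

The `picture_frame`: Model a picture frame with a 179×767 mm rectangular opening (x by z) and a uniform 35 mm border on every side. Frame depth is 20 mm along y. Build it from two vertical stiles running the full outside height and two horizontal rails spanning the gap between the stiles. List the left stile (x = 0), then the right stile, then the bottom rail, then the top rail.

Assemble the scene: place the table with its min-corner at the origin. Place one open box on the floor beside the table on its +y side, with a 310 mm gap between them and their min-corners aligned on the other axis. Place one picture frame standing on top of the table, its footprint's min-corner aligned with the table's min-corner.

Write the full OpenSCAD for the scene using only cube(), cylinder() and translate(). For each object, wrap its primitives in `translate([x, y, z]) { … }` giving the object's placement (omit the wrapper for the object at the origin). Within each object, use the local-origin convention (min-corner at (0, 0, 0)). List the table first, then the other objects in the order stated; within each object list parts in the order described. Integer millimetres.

translate([0, 0, 736]) cube([1437, 909, 36]);
translate([15, 15, 0]) cube([54, 54, 736]);
translate([1368, 15, 0]) cube([54, 54, 736]);
translate([15, 840, 0]) cube([54, 54, 736]);
translate([1368, 840, 0]) cube([54, 54, 736]);
translate([0, 1219, 0]) {
  cube([515, 137, 12]);
  translate([0, 0, 12]) cube([515, 12, 130]);
  translate([0, 125, 12]) cube([515, 12, 130]);
  translate([0, 12, 12]) cube([12, 113, 130]);
  translate([503, 12, 12]) cube([12, 113, 130]);
}
translate([0, 0, 772]) {
  cube([35, 20, 837]);
  translate([214, 0, 0]) cube([35, 20, 837]);
  translate([35, 0, 0]) cube([179, 20, 35]);
  translate([35, 0, 802]) cube([179, 20, 35]);
}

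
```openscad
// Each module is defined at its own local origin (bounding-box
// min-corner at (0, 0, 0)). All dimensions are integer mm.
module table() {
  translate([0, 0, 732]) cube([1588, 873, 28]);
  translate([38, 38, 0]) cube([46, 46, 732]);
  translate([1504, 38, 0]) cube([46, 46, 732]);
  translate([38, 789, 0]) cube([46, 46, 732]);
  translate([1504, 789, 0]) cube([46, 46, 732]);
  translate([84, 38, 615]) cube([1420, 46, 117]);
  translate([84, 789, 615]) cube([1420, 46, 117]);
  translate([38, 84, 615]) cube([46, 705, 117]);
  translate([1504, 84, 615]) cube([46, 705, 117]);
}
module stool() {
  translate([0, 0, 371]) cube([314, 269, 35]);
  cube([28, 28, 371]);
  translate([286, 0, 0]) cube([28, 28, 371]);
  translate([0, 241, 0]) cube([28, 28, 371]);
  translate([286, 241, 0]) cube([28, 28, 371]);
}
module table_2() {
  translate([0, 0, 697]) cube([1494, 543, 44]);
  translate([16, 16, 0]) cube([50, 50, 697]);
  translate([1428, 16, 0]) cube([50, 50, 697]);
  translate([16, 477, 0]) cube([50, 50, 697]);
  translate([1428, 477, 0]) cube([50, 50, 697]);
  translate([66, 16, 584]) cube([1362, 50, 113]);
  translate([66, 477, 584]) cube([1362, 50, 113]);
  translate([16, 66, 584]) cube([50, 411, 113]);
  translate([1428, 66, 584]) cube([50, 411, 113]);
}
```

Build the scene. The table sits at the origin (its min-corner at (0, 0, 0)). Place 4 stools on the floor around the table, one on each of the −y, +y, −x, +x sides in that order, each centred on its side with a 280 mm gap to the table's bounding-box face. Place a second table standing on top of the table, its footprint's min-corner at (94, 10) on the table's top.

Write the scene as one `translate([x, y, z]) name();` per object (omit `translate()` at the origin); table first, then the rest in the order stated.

table();
translate([637, -549, 0]) stool();
translate([637, 1153, 0]) stool();
translate([-594, 302, 0]) stool();
translate([1868, 302, 0]) stool();
translate([94, 10, 760]) table_2();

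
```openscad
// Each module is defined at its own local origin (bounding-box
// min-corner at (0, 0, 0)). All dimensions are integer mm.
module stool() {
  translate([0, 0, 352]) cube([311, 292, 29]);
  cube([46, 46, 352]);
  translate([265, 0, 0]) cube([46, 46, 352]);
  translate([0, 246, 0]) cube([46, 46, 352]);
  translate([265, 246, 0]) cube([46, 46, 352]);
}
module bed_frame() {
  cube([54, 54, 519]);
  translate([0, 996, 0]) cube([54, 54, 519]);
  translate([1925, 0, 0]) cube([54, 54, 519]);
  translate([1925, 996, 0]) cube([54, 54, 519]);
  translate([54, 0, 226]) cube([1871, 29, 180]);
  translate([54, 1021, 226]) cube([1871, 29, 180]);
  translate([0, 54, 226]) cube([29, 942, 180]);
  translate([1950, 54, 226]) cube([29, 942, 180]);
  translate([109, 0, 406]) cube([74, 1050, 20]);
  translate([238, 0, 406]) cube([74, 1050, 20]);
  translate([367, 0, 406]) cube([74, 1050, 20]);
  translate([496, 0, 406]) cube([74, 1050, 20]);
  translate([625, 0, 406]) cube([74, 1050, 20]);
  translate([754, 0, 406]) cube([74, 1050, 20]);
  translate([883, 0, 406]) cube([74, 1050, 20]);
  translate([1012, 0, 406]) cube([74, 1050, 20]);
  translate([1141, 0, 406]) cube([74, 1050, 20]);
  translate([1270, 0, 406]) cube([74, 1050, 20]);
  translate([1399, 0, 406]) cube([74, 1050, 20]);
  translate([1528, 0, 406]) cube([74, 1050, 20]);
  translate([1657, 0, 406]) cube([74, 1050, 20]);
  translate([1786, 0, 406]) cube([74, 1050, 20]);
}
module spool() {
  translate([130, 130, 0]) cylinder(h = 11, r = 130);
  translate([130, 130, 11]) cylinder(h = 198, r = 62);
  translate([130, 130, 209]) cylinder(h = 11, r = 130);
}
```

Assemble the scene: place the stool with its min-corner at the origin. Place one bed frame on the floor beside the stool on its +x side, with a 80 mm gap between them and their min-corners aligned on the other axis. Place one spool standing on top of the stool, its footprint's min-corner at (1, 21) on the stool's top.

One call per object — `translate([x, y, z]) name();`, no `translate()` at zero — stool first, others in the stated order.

stool();
translate([391, 0, 0]) bed_frame();
translate([1, 21, 381]) spool();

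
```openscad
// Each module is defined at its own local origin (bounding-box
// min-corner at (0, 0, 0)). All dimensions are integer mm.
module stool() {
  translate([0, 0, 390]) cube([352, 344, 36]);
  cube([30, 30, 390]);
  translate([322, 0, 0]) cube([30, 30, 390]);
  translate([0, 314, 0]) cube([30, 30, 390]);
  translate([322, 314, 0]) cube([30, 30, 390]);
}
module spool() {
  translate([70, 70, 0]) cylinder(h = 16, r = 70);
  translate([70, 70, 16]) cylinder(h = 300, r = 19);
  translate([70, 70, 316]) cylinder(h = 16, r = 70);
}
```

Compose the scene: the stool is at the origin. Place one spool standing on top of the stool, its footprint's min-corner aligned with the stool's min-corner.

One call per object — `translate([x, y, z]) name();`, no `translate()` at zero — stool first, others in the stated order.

stool();
translate([0, 0, 426]) spool();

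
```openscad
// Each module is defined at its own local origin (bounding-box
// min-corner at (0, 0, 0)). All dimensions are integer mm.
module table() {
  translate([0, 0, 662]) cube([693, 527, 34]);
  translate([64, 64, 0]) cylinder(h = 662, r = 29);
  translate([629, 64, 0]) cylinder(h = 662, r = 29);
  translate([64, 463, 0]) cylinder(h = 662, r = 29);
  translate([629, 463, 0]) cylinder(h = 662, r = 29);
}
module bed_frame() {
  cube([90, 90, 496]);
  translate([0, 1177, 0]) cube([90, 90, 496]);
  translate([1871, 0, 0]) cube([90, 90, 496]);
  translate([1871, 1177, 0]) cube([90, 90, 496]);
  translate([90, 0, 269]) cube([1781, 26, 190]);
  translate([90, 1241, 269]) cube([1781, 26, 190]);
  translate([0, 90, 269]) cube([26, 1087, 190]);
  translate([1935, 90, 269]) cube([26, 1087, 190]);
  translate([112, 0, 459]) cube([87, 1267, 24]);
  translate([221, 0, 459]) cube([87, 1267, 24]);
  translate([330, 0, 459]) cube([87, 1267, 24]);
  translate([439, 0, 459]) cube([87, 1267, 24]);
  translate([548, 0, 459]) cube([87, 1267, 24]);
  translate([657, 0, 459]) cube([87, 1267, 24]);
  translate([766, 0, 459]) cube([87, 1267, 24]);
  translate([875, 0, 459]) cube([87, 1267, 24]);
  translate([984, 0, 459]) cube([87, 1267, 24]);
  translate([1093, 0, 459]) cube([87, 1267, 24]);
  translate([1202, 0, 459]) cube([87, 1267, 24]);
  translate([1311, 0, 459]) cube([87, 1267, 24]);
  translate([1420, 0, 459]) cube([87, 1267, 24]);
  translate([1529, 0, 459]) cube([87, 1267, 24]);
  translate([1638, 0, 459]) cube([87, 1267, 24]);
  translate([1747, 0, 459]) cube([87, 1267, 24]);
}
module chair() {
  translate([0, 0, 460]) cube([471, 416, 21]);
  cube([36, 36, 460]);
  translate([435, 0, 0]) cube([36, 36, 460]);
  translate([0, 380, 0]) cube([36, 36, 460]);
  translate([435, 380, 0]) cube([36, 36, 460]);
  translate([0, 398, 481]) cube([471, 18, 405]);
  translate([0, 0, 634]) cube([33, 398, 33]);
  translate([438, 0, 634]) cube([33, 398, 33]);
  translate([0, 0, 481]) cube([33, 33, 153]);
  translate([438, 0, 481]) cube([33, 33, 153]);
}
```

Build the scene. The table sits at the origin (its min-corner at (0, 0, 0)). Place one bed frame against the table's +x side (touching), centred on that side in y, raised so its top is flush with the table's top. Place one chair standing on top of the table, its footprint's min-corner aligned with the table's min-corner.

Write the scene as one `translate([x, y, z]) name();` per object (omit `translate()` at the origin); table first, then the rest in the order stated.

table();
translate([693, -370, 200]) bed_frame();
translate([0, 0, 696]) chair();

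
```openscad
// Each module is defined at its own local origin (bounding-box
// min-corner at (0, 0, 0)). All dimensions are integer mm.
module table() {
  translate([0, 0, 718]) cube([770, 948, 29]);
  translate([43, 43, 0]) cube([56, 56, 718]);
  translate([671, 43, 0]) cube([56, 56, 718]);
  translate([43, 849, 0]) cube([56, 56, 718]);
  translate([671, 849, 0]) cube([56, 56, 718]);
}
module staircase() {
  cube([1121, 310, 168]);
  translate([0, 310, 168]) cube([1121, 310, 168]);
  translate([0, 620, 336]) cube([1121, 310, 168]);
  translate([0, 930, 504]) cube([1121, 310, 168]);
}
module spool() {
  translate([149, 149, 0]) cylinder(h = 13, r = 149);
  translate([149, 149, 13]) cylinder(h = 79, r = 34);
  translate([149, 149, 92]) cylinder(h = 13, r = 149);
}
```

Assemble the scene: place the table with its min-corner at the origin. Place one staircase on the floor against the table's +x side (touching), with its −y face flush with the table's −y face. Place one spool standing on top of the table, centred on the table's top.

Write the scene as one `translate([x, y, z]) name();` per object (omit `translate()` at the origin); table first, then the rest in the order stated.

table();
translate([770, 0, 0]) staircase();
translate([236, 325, 747]) spool();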